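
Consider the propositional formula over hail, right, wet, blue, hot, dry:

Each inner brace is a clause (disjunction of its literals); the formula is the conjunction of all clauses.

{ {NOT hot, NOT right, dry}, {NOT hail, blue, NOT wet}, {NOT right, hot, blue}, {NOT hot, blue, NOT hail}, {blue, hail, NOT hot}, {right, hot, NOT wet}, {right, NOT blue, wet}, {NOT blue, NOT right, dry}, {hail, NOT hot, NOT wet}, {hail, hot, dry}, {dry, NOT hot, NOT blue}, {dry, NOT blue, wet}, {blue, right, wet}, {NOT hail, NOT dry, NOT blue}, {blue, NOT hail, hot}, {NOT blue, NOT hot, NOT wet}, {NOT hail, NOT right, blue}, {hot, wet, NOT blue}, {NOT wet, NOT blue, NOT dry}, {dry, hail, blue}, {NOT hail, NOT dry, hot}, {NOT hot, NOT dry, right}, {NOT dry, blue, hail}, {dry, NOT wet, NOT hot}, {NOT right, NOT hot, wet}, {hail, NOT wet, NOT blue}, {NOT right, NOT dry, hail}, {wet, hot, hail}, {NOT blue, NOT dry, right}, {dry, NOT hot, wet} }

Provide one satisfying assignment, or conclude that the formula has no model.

Suppose hot = false.
Suppose right = false.
(NOT wet) alone gives wet = false.
(NOT blue) alone gives blue = false.
But (blue) is also a unit clause — contradiction.
Undo right and try right = true.
(blue) alone gives blue = true.
(dry) alone gives dry = true.
(NOT hail) alone gives hail = false.
But (hail) is also a unit clause — contradiction.
Both values of right lead to a conflict.
Undo hot and try hot = true.
Suppose right = false.
(NOT dry) alone gives dry = false.
(NOT blue) alone gives blue = false.
(NOT hail) alone gives hail = false.
But (hail) is also a unit clause — contradiction.
Undo right and try right = true.
(dry) alone gives dry = true.
(wet) alone gives wet = true.
(hail) alone gives hail = true.
(blue) alone gives blue = true.
But (NOT blue) is also a unit clause — contradiction.
Both values of right lead to a conflict.
Both values of hot lead to a conflict.

UNSATISFIABLE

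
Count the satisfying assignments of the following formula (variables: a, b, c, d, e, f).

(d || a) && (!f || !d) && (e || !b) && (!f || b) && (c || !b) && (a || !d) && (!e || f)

There are 2^6 = 64 truth assignments over (a, b, c, d, e, f).
Split on f. With f = true, the clauses containing f are satisfied and !f drops from the rest; 1 of the 2^5 = 32 assignments to the other variables satisfy what remains.
With f = false, by the same count on the reduced clause set, 4 assignments work.
(One model: a=T, b=F, c=F, d=F, e=F, f=F.)
Total: 1 + 4 = 5.

5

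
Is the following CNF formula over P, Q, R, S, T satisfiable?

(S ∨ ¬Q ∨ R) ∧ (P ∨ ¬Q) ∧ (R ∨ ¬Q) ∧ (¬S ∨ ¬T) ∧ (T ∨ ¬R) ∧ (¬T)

From the singleton clause (¬T), T = False.
From the singleton clause (¬R), R = False.
From the singleton clause (¬Q), Q = False.
No clause remains; P, S are free.
A satisfying assignment: P ↦ True; Q ↦ False; R ↦ False; S ↦ False; T ↦ False.

Satisfiable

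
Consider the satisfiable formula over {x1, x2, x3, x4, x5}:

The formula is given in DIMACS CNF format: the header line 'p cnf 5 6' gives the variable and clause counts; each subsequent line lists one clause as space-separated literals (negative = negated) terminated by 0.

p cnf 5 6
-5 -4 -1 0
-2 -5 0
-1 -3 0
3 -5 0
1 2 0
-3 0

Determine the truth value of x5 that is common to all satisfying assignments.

Suppose x5 = True.
Unit clause (¬x2) forces x2 = False.
Unit clause (x3) forces x3 = True.
Now (¬x3) is unsatisfied and unit — conflict.
So every satisfying assignment has x5 = False.

False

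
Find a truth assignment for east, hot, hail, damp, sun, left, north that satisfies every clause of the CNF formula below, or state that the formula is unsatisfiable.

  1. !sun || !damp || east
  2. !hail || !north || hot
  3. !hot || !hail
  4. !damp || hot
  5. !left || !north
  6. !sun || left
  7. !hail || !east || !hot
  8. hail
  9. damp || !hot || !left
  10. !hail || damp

UNSATISFIABLE

Unit clause (hail) forces hail = true.
Unit clause (!hot) forces hot = false.
Unit clause (!north) forces north = false.
Unit clause (!damp) forces damp = false.
But (damp) is also a unit clause — contradiction.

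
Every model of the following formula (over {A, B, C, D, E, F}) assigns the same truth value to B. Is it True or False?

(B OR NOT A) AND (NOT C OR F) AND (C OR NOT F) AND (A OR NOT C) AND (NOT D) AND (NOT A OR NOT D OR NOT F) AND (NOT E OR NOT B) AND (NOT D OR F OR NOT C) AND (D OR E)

Suppose B = true.
Unit clause (NOT D) forces D = false.
Unit clause (NOT E) forces E = false.
That conflicts with the unit clause (E).
So every satisfying assignment has B = False.

False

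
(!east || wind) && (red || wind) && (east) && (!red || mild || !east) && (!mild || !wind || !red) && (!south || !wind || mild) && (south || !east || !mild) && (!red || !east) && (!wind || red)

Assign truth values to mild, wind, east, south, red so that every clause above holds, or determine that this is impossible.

UNSATISFIABLE

(east) alone gives east = true.
(wind) alone gives wind = true.
(!red) alone gives red = false.
Now (red) is unsatisfied and unit — conflict.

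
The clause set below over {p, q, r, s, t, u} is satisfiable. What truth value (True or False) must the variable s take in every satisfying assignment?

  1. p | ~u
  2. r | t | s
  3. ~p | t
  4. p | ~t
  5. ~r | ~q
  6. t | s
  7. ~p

Suppose s = 0.
Unit clause (t) forces t = 1.
Unit clause (p) forces p = 1.
Now (~p) is unsatisfied and unit — conflict.
So every satisfying assignment has s = True.

True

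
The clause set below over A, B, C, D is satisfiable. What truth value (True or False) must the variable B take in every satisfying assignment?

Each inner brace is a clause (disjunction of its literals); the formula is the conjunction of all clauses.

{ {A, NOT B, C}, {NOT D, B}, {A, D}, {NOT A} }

Suppose B = false.
(NOT D) alone gives D = false.
(A) alone gives A = true.
But (NOT A) is also a unit clause — contradiction.
So every satisfying assignment has B = True.

True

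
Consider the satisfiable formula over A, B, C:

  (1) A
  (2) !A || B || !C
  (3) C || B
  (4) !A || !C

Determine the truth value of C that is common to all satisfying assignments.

False

Suppose C = true.
(A) alone gives A = true.
Now (!A) is unsatisfied and unit — conflict.
So every satisfying assignment has C = False.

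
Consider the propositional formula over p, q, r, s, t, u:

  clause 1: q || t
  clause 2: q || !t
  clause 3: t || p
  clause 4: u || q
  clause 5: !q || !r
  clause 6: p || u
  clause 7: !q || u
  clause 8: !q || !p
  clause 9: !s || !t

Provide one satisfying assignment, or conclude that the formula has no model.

Suppose q = true.
Unit clause (!r) forces r = false.
Unit clause (u) forces u = true.
Unit clause (!p) forces p = false.
Unit clause (t) forces t = true.
Unit clause (!s) forces s = false.
This assignment satisfies each clause.

p=false, q=true, r=false, s=false, t=true, u=true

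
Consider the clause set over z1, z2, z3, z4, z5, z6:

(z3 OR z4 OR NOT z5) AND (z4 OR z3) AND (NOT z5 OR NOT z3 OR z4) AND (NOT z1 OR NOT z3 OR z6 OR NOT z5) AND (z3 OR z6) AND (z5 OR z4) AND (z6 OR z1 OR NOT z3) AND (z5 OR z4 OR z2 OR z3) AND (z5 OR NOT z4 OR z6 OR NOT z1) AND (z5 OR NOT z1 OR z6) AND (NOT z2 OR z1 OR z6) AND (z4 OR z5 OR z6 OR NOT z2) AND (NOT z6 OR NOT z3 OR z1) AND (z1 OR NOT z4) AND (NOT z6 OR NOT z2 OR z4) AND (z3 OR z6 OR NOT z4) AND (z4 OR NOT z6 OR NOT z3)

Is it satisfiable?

Suppose z4 = true.
From the singleton clause (z1), z1 = true.
Suppose z3 = true.
Suppose z6 = true.
No clause remains; z2, z5 are free.
A satisfying assignment: z1 ↦ true,  z2 ↦ false,  z3 ↦ true,  z4 ↦ true,  z5 ↦ true,  z6 ↦ true.

Yes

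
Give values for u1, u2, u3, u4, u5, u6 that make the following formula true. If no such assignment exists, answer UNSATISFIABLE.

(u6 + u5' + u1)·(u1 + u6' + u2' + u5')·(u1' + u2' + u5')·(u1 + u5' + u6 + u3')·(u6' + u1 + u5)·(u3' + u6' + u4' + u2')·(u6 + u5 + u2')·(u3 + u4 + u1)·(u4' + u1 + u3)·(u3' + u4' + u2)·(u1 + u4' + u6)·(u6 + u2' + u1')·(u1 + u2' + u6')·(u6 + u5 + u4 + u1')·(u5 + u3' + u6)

u1: 1,  u2: 0,  u3: 0,  u4: 1,  u5: 1,  u6: 1

Case u6 = 1:
Case u1 = 1:
Case u2 = 0:
Case u3 = 0:
All clauses hold; u4, u5 can take either value.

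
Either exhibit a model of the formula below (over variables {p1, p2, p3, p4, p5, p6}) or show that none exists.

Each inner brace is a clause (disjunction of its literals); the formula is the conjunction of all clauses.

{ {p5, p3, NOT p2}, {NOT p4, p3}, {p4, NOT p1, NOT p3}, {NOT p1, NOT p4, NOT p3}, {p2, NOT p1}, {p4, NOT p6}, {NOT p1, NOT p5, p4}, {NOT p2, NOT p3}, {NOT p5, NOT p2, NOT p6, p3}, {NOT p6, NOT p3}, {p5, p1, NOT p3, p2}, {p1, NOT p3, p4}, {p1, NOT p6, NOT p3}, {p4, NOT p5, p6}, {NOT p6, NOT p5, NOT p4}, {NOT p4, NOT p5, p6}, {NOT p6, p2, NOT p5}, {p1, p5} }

Branch on p4: set p4 = false.
(NOT p6) alone gives p6 = false.
(NOT p5) alone gives p5 = false.
(p1) alone gives p1 = true.
(NOT p3) alone gives p3 = false.
(NOT p2) alone gives p2 = false.
That conflicts with the unit clause (p2).
Backtrack on p4: now try p4 = true.
(p3) alone gives p3 = true.
(NOT p1) alone gives p1 = false.
(NOT p2) alone gives p2 = false.
(NOT p6) alone gives p6 = false.
(p5) alone gives p5 = true.
That conflicts with the unit clause (NOT p5).
Either choice for p4 ends in contradiction.

UNSATISFIABLE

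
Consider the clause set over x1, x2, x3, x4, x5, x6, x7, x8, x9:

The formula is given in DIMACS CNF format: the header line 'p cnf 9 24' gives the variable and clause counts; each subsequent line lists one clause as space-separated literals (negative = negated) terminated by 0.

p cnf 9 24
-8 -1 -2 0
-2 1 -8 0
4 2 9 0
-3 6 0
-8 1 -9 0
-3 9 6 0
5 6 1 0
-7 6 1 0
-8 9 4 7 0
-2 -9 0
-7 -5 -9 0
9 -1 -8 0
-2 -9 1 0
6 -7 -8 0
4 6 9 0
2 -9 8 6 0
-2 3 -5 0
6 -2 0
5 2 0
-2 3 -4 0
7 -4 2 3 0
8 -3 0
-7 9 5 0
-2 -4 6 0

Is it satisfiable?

Yes

Suppose x3 = True.
From the singleton clause (x6), x6 = True.
From the singleton clause (x8), x8 = True.
Suppose x1 = False.
From the singleton clause (¬x2), x2 = False.
From the singleton clause (¬x9), x9 = False.
From the singleton clause (x4), x4 = True.
From the singleton clause (x5), x5 = True.
Every clause is now satisfied; x7 is unconstrained.
A satisfying assignment: x1=False; x2=False; x3=True; x4=True; x5=True; x6=True; x7=False; x8=True; x9=False.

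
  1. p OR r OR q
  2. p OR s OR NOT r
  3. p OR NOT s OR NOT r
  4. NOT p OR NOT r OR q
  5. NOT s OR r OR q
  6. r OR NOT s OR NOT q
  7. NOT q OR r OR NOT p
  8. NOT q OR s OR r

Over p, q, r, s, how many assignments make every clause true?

There are 2^4 = 16 truth assignments over (p, q, r, s).
Check each against the 8 clauses (columns in the order p, q, r, s):
  F F F F  ✗ fails (p OR r OR q)
  F F F T  ✗ fails (p OR r OR q)
  F F T F  ✗ fails (p OR s OR NOT r)
  F F T T  ✗ fails (p OR NOT s OR NOT r)
  F T F F  ✗ fails (NOT q OR s OR r)
  F T F T  ✗ fails (r OR NOT s OR NOT q)
  F T T F  ✗ fails (p OR s OR NOT r)
  F T T T  ✗ fails (p OR NOT s OR NOT r)
  T F F F  ✓ satisfies all
  T F F T  ✗ fails (NOT s OR r OR q)
  T F T F  ✗ fails (NOT p OR NOT r OR q)
  T F T T  ✗ fails (NOT p OR NOT r OR q)
  T T F F  ✗ fails (NOT q OR r OR NOT p)
  T T F T  ✗ fails (r OR NOT s OR NOT q)
  T T T F  ✓ satisfies all
  T T T T  ✓ satisfies all
3 of the 16 rows are models.

3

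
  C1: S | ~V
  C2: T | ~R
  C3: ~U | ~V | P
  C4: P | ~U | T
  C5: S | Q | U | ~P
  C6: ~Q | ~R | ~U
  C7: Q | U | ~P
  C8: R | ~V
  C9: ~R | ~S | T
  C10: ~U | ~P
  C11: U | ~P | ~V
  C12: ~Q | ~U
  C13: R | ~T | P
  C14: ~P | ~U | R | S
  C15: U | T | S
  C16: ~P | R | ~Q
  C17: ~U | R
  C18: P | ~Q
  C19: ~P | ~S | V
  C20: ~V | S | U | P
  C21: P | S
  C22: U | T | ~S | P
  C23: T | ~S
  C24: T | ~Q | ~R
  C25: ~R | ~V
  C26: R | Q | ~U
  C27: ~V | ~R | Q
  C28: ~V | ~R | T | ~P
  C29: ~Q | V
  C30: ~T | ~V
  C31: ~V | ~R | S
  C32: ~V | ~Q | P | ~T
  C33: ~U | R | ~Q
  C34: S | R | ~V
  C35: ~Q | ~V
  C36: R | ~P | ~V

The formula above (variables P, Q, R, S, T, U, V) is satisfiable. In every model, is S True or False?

True

Suppose S = 0.
(~V) alone gives V = 0.
(P) alone gives P = 1.
(~U) alone gives U = 0.
(Q) alone gives Q = 1.
That conflicts with the unit clause (~Q).
So every satisfying assignment has S = True.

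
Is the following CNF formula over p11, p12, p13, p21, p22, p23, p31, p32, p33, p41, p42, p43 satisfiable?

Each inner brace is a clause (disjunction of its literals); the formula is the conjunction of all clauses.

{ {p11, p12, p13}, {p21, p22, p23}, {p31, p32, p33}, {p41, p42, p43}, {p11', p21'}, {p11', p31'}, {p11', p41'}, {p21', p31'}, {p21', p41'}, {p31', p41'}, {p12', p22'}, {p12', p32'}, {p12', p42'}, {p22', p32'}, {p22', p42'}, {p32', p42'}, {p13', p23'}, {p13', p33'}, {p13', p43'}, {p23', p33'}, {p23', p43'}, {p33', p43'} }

No

Branch on p11: set p11 = 0.
Branch on p12: set p12 = 1.
(p22') alone gives p22 = 0.
(p32') alone gives p32 = 0.
(p42') alone gives p42 = 0.
Branch on p21: set p21 = 1.
(p31') alone gives p31 = 0.
(p33) alone gives p33 = 1.
(p41') alone gives p41 = 0.
(p43) alone gives p43 = 1.
But (p43') is also a unit clause — contradiction.
That branch fails; take p21 = 0 instead.
(p23) alone gives p23 = 1.
(p13') alone gives p13 = 0.
(p33') alone gives p33 = 0.
(p31) alone gives p31 = 1.
(p41') alone gives p41 = 0.
(p43) alone gives p43 = 1.
But (p43') is also a unit clause — contradiction.
Both values of p21 lead to a conflict.
That branch fails; take p12 = 0 instead.
(p13) alone gives p13 = 1.
(p23') alone gives p23 = 0.
(p33') alone gives p33 = 0.
(p43') alone gives p43 = 0.
Branch on p21: set p21 = 1.
(p31') alone gives p31 = 0.
(p32) alone gives p32 = 1.
(p41') alone gives p41 = 0.
(p42) alone gives p42 = 1.
But (p42') is also a unit clause — contradiction.
That branch fails; take p21 = 0 instead.
(p22) alone gives p22 = 1.
(p32') alone gives p32 = 0.
(p31) alone gives p31 = 1.
(p41') alone gives p41 = 0.
(p42) alone gives p42 = 1.
But (p42') is also a unit clause — contradiction.
Both values of p21 lead to a conflict.
Both values of p12 lead to a conflict.
That branch fails; take p11 = 1 instead.
(p21') alone gives p21 = 0.
(p31') alone gives p31 = 0.
(p41') alone gives p41 = 0.
Branch on p22: set p22 = 1.
(p12') alone gives p12 = 0.
(p32') alone gives p32 = 0.
(p33) alone gives p33 = 1.
(p42') alone gives p42 = 0.
(p43) alone gives p43 = 1.
But (p43') is also a unit clause — contradiction.
That branch fails; take p22 = 0 instead.
(p23) alone gives p23 = 1.
(p13') alone gives p13 = 0.
(p33') alone gives p33 = 0.
(p32) alone gives p32 = 1.
(p12') alone gives p12 = 0.
(p42') alone gives p42 = 0.
(p43) alone gives p43 = 1.
But (p43') is also a unit clause — contradiction.
Both values of p22 lead to a conflict.
Both values of p11 lead to a conflict.
No assignment satisfies every clause.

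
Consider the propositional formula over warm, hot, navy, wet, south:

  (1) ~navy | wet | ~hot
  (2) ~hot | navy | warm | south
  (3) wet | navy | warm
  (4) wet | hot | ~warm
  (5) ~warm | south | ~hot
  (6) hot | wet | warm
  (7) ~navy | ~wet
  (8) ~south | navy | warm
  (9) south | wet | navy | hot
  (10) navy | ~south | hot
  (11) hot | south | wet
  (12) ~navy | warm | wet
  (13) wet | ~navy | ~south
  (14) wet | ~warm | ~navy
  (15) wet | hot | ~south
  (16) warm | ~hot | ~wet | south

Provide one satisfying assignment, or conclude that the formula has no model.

Try navy = 0.
Try wet = 1.
Try south = 0.
Try hot = 0.
No clause remains; warm is free.

warm=0,  hot=0,  navy=0,  wet=1,  south=0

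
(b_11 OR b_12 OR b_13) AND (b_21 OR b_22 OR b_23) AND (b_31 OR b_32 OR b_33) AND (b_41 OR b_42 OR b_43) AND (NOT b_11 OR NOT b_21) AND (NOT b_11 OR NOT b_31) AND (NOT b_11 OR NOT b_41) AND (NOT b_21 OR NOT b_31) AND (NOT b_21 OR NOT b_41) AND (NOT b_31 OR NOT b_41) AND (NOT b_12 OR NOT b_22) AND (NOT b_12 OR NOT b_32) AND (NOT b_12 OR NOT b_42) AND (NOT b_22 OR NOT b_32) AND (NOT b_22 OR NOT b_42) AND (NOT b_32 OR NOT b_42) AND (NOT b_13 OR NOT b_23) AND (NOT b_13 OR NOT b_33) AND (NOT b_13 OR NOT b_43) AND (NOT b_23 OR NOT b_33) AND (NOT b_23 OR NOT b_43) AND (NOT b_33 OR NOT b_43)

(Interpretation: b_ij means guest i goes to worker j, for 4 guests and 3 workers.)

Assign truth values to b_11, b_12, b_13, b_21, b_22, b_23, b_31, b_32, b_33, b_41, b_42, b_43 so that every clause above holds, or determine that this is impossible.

UNSATISFIABLE

Suppose b_11 = false.
Suppose b_12 = true.
(NOT b_22) alone gives b_22 = false.
(NOT b_32) alone gives b_32 = false.
(NOT b_42) alone gives b_42 = false.
Suppose b_21 = true.
(NOT b_31) alone gives b_31 = false.
(b_33) alone gives b_33 = true.
(NOT b_41) alone gives b_41 = false.
(b_43) alone gives b_43 = true.
But (NOT b_43) is also a unit clause — contradiction.
Undo b_21 and try b_21 = false.
(b_23) alone gives b_23 = true.
(NOT b_13) alone gives b_13 = false.
(NOT b_33) alone gives b_33 = false.
(b_31) alone gives b_31 = true.
(NOT b_41) alone gives b_41 = false.
(b_43) alone gives b_43 = true.
But (NOT b_43) is also a unit clause — contradiction.
Both values of b_21 lead to a conflict.
Undo b_12 and try b_12 = false.
(b_13) alone gives b_13 = true.
(NOT b_23) alone gives b_23 = false.
(NOT b_33) alone gives b_33 = false.
(NOT b_43) alone gives b_43 = false.
Suppose b_21 = true.
(NOT b_31) alone gives b_31 = false.
(b_32) alone gives b_32 = true.
(NOT b_41) alone gives b_41 = false.
(b_42) alone gives b_42 = true.
But (NOT b_42) is also a unit clause — contradiction.
Undo b_21 and try b_21 = false.
(b_22) alone gives b_22 = true.
(NOT b_32) alone gives b_32 = false.
(b_31) alone gives b_31 = true.
(NOT b_41) alone gives b_41 = false.
(b_42) alone gives b_42 = true.
But (NOT b_42) is also a unit clause — contradiction.
Both values of b_21 lead to a conflict.
Both values of b_12 lead to a conflict.
Undo b_11 and try b_11 = true.
(NOT b_21) alone gives b_21 = false.
(NOT b_31) alone gives b_31 = false.
(NOT b_41) alone gives b_41 = false.
Suppose b_22 = true.
(NOT b_12) alone gives b_12 = false.
(NOT b_32) alone gives b_32 = false.
(b_33) alone gives b_33 = true.
(NOT b_42) alone gives b_42 = false.
(b_43) alone gives b_43 = true.
But (NOT b_43) is also a unit clause — contradiction.
Undo b_22 and try b_22 = false.
(b_23) alone gives b_23 = true.
(NOT b_13) alone gives b_13 = false.
(NOT b_33) alone gives b_33 = false.
(b_32) alone gives b_32 = true.
(NOT b_12) alone gives b_12 = false.
(NOT b_42) alone gives b_42 = false.
(b_43) alone gives b_43 = true.
But (NOT b_43) is also a unit clause — contradiction.
Both values of b_22 lead to a conflict.
Both values of b_11 lead to a conflict.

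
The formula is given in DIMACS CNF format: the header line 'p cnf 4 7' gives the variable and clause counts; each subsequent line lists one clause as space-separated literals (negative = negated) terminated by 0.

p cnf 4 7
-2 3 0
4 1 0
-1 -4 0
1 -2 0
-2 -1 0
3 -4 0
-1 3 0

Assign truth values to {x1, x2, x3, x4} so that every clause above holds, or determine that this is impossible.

Suppose x2 = False.
Suppose x4 = False.
The clause (x1) is unit, so x1 = True.
The clause (x3) is unit, so x3 = True.
All clauses are satisfied.

x1: True; x2: False; x3: True; x4: False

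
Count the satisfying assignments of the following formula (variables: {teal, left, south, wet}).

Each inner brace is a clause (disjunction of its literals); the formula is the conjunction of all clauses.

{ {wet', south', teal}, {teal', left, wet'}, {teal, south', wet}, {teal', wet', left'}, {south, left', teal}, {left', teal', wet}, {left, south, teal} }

There are 2^4 = 16 truth assignments over (teal, left, south, wet).
Split on teal. With teal = 1, the clauses containing teal are satisfied and teal' drops from the rest; 2 of the 2^3 = 8 assignments to the other variables satisfy what remains.
With teal = 0, by the same count on the reduced clause set, 0 assignments work.
(One model: teal=T, left=F, south=F, wet=F.)
Total: 2 + 0 = 2.

2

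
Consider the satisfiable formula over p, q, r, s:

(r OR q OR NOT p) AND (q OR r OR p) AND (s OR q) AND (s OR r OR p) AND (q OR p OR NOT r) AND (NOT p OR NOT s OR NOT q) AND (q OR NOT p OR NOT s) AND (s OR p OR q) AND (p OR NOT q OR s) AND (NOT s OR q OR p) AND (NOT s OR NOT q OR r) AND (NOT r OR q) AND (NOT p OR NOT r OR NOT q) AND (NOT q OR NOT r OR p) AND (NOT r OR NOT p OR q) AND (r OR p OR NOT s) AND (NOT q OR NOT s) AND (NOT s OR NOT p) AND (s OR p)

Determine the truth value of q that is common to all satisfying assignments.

Suppose q = false.
(s) alone gives s = true.
(NOT p) alone gives p = false.
But (p) is also a unit clause — contradiction.
So every satisfying assignment has q = True.

True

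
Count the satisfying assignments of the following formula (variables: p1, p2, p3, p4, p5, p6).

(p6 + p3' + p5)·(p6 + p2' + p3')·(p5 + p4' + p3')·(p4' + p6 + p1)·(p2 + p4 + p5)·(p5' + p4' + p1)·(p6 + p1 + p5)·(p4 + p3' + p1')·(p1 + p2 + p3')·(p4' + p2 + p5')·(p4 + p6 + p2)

There are 2^6 = 64 truth assignments over (p1, p2, p3, p4, p5, p6).
Split on p2. With p2 = 1, the clauses containing p2 are satisfied and p2' drops from the rest; 15 of the 2^5 = 32 assignments to the other variables satisfy what remains.
With p2 = 0, by the same count on the reduced clause set, 5 assignments work.
Total: 15 + 5 = 20.

20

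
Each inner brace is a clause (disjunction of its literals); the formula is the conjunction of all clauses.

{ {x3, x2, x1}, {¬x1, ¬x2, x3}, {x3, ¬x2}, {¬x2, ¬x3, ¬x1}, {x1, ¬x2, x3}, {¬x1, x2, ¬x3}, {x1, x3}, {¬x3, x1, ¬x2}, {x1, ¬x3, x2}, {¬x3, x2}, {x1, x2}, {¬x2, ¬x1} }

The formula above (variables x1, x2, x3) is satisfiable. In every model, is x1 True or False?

True

Suppose x1 = False.
The clause (x3) is unit, so x3 = True.
The clause (¬x2) is unit, so x2 = False.
That conflicts with the unit clause (x2).
So every satisfying assignment has x1 = True.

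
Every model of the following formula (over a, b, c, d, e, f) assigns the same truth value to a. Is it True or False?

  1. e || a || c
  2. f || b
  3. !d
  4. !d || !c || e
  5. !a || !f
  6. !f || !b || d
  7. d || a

Suppose a = false.
Unit clause (!d) forces d = false.
Now (d) is unsatisfied and unit — conflict.
So every satisfying assignment has a = True.

True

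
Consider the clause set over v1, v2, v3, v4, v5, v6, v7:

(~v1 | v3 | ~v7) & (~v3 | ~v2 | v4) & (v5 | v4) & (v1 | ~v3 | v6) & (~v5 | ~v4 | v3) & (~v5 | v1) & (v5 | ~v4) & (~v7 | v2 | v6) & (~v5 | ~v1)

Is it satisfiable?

No

Branch on v5: set v5 = 1.
The clause (v1) is unit, so v1 = 1.
That conflicts with the unit clause (~v1).
That branch fails; take v5 = 0 instead.
The clause (v4) is unit, so v4 = 1.
That conflicts with the unit clause (~v4).
Either choice for v5 ends in contradiction.
No assignment satisfies every clause.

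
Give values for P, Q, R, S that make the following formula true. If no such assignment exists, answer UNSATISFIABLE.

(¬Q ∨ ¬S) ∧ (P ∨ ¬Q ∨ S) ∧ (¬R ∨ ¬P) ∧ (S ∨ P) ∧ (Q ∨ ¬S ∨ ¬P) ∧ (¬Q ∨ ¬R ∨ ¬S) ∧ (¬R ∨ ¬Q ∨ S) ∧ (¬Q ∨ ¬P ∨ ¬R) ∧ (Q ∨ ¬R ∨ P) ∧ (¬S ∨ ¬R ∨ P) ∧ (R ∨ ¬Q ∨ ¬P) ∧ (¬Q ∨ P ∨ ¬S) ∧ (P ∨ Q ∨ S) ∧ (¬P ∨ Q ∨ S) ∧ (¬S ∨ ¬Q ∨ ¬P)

P ↦ False, Q ↦ False, R ↦ False, S ↦ True

Suppose Q = False.
Suppose R = False.
Suppose S = True.
From the singleton clause (¬P), P = False.
All clauses are satisfied.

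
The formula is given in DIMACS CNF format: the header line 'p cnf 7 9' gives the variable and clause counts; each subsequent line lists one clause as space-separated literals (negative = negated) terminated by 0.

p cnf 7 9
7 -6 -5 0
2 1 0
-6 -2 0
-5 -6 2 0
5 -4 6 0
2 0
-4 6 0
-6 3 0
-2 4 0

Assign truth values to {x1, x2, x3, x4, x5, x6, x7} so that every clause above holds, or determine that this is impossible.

Unit clause (x2) forces x2 = True.
Unit clause (¬x6) forces x6 = False.
Unit clause (¬x4) forces x4 = False.
Now (x4) is unsatisfied and unit — conflict.

UNSATISFIABLE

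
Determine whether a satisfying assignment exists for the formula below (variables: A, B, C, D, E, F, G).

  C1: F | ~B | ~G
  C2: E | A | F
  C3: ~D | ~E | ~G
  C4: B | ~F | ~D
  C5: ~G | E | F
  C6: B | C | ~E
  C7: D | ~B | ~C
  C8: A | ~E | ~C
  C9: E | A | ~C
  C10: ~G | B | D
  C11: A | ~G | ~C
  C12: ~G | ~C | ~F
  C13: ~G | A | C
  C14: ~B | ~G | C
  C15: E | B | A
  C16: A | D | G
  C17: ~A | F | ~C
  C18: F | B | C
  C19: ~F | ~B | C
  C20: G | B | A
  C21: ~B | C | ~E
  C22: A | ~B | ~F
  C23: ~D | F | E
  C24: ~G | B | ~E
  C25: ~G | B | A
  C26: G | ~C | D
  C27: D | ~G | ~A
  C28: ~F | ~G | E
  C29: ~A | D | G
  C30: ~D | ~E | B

Suppose F = 1.
Suppose B = 1.
(C) alone gives C = 1.
(D) alone gives D = 1.
(~G) alone gives G = 0.
(A) alone gives A = 1.
Every clause is now satisfied; E is unconstrained.
A satisfying assignment: A=1; B=1; C=1; D=1; E=0; F=1; G=0.

Yes, satisfiable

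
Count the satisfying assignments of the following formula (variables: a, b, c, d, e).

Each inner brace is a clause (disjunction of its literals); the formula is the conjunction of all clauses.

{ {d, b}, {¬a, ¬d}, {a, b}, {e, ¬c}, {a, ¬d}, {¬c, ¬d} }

There are 2^5 = 32 truth assignments over (a, b, c, d, e).
Split on e. With e = True, the clauses containing e are satisfied and ¬e drops from the rest; 4 of the 2^4 = 16 assignments to the other variables satisfy what remains.
With e = False, by the same count on the reduced clause set, 2 assignments work.
(One model: a=F, b=T, c=F, d=F, e=F.)
Total: 4 + 2 = 6.

6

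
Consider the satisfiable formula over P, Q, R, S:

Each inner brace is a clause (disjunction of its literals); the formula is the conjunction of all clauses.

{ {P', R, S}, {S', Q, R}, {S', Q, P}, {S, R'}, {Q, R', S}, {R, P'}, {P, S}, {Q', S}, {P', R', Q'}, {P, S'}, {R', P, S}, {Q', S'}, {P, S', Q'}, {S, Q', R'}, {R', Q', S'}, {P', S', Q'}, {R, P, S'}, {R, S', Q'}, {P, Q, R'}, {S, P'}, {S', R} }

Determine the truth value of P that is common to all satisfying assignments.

True

Suppose P = 0.
From the singleton clause (S), S = 1.
Now (S') is unsatisfied and unit — conflict.
So every satisfying assignment has P = True.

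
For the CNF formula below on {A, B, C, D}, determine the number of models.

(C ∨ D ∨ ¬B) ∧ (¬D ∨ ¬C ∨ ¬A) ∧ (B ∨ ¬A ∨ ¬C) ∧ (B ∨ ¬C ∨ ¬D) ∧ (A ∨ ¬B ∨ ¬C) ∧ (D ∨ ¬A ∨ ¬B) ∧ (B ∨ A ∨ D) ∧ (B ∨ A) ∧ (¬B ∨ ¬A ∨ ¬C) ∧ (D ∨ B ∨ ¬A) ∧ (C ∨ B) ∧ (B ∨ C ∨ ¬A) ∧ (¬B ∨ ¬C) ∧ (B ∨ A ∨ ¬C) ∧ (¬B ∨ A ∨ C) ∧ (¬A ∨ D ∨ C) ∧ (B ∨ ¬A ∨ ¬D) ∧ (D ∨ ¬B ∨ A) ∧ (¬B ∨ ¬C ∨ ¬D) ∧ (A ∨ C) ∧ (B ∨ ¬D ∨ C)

1

There are 2^4 = 16 truth assignments over (A, B, C, D).
Check each against the 21 clauses (columns in the order A, B, C, D):
  F F F F  ✗ fails (B ∨ A ∨ D)
  F F F T  ✗ fails (B ∨ A)
  F F T F  ✗ fails (B ∨ A ∨ D)
  F F T T  ✗ fails (B ∨ ¬C ∨ ¬D)
  F T F F  ✗ fails (C ∨ D ∨ ¬B)
  F T F T  ✗ fails (¬B ∨ A ∨ C)
  F T T F  ✗ fails (A ∨ ¬B ∨ ¬C)
  F T T T  ✗ fails (A ∨ ¬B ∨ ¬C)
  T F F F  ✗ fails (D ∨ B ∨ ¬A)
  T F F T  ✗ fails (C ∨ B)
  T F T F  ✗ fails (B ∨ ¬A ∨ ¬C)
  T F T T  ✗ fails (¬D ∨ ¬C ∨ ¬A)
  T T F F  ✗ fails (C ∨ D ∨ ¬B)
  T T F T  ✓ satisfies all
  T T T F  ✗ fails (D ∨ ¬A ∨ ¬B)
  T T T T  ✗ fails (¬D ∨ ¬C ∨ ¬A)
1 of the 16 rows is a model.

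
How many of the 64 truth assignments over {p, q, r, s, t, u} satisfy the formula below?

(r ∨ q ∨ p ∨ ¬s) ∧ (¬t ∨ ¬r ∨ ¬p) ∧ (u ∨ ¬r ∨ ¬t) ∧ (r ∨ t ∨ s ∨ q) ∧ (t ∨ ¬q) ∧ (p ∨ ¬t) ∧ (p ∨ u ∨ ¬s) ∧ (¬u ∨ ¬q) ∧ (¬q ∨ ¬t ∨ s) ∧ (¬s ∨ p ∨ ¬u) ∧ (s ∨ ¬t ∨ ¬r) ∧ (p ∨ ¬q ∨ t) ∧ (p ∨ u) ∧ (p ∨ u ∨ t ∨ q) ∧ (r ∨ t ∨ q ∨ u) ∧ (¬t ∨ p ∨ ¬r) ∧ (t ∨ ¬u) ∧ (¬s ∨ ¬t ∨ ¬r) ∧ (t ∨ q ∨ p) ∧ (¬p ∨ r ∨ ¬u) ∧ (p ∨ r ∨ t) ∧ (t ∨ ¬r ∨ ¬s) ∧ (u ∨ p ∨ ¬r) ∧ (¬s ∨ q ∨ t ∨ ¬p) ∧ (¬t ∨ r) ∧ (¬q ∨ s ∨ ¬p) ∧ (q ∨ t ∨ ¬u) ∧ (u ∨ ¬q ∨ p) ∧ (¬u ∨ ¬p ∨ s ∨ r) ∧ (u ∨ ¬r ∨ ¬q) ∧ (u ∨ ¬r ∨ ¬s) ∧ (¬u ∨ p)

There are 2^6 = 64 truth assignments over (p, q, r, s, t, u).
Split on r. With r = True, the clauses containing r are satisfied and ¬r drops from the rest; 1 of the 2^5 = 32 assignments to the other variables satisfy what remains.
With r = False, by the same count on the reduced clause set, 0 assignments work.
(One model: p=T, q=F, r=T, s=F, t=F, u=F.)
Total: 1 + 0 = 1.

1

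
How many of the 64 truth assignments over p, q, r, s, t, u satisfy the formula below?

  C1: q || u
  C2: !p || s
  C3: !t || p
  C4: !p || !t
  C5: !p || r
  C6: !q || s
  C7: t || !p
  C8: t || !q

4

There are 2^6 = 64 truth assignments over (p, q, r, s, t, u).
Split on p. With p = true, the clauses containing p are satisfied and !p drops from the rest; 0 of the 2^5 = 32 assignments to the other variables satisfy what remains.
With p = false, by the same count on the reduced clause set, 4 assignments work.
(One model: p=F, q=F, r=F, s=F, t=F, u=T.)
Total: 0 + 4 = 4.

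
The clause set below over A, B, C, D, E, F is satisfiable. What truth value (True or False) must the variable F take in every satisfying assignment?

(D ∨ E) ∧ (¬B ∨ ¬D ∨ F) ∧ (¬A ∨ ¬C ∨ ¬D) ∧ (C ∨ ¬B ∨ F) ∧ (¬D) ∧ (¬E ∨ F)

True

Suppose F = False.
(¬D) alone gives D = False.
(E) alone gives E = True.
But (¬E) is also a unit clause — contradiction.
So every satisfying assignment has F = True.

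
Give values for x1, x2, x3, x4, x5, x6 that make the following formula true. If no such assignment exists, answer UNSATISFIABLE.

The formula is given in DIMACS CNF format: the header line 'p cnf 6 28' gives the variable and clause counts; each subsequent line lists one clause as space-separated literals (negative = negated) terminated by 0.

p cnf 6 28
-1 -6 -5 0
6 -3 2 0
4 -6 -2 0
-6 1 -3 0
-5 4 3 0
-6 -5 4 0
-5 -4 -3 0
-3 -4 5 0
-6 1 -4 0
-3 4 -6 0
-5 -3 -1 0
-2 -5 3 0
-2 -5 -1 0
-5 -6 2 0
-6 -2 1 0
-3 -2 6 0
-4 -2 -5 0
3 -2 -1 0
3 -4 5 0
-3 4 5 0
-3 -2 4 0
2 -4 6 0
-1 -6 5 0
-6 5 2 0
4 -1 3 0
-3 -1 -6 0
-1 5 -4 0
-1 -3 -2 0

Branch on x1: set x1 = False.
Branch on x6: set x6 = False.
Branch on x3: set x3 = False.
Branch on x5: set x5 = False.
(¬x4) alone gives x4 = False.
No clause remains; x2 is free.

x1 ↦ False,  x2 ↦ True,  x3 ↦ False,  x4 ↦ False,  x5 ↦ False,  x6 ↦ False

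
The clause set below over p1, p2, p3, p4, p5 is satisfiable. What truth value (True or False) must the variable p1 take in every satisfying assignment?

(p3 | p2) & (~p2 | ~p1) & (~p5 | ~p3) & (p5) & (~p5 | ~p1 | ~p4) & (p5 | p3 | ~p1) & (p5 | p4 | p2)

Suppose p1 = 1.
Unit clause (~p2) forces p2 = 0.
Unit clause (p3) forces p3 = 1.
Unit clause (~p5) forces p5 = 0.
That conflicts with the unit clause (p5).
So every satisfying assignment has p1 = False.

False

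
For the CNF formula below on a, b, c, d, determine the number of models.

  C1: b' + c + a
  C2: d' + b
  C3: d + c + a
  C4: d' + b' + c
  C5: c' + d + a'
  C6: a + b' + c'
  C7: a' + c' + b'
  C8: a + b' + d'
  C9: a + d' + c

3

There are 2^4 = 16 truth assignments over (a, b, c, d).
Check each against the 9 clauses (columns in the order a, b, c, d):
  F F F F  ✗ fails (d + c + a)
  F F F T  ✗ fails (d' + b)
  F F T F  ✓ satisfies all
  F F T T  ✗ fails (d' + b)
  F T F F  ✗ fails (b' + c + a)
  F T F T  ✗ fails (b' + c + a)
  F T T F  ✗ fails (a + b' + c')
  F T T T  ✗ fails (a + b' + c')
  T F F F  ✓ satisfies all
  T F F T  ✗ fails (d' + b)
  T F T F  ✗ fails (c' + d + a')
  T F T T  ✗ fails (d' + b)
  T T F F  ✓ satisfies all
  T T F T  ✗ fails (d' + b' + c)
  T T T F  ✗ fails (c' + d + a')
  T T T T  ✗ fails (a' + c' + b')
3 of the 16 rows are models.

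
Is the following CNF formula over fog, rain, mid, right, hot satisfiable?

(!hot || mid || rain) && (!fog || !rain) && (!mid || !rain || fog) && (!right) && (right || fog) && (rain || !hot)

Unit clause (!right) forces right = false.
Unit clause (fog) forces fog = true.
Unit clause (!rain) forces rain = false.
Unit clause (!hot) forces hot = false.
No clause remains; mid is free.
A satisfying assignment: fog ↦ true, rain ↦ false, mid ↦ false, right ↦ false, hot ↦ false.

Yes, satisfiable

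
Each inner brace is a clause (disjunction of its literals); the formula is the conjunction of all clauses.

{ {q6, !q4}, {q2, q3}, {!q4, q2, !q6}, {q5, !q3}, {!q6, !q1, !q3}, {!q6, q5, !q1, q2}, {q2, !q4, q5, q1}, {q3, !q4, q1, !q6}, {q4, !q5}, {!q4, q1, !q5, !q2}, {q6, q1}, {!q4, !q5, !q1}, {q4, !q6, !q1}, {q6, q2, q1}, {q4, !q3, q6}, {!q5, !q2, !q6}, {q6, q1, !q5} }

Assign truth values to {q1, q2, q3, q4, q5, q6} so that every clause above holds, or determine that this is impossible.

q1 ↦ true, q2 ↦ true, q3 ↦ false, q4 ↦ false, q5 ↦ false, q6 ↦ false

Case q6 = false:
The clause (!q4) is unit, so q4 = false.
The clause (!q5) is unit, so q5 = false.
The clause (!q3) is unit, so q3 = false.
The clause (q2) is unit, so q2 = true.
The clause (q1) is unit, so q1 = true.
Every clause now holds.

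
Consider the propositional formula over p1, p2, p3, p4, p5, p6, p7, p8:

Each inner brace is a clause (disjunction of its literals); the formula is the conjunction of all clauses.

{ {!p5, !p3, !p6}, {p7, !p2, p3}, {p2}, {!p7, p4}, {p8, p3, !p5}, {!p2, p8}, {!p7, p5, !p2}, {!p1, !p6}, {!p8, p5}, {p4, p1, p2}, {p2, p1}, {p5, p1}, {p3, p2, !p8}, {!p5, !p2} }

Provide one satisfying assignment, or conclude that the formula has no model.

Unit clause (p2) forces p2 = true.
Unit clause (p8) forces p8 = true.
Unit clause (p5) forces p5 = true.
But (!p5) is also a unit clause — contradiction.

UNSATISFIABLE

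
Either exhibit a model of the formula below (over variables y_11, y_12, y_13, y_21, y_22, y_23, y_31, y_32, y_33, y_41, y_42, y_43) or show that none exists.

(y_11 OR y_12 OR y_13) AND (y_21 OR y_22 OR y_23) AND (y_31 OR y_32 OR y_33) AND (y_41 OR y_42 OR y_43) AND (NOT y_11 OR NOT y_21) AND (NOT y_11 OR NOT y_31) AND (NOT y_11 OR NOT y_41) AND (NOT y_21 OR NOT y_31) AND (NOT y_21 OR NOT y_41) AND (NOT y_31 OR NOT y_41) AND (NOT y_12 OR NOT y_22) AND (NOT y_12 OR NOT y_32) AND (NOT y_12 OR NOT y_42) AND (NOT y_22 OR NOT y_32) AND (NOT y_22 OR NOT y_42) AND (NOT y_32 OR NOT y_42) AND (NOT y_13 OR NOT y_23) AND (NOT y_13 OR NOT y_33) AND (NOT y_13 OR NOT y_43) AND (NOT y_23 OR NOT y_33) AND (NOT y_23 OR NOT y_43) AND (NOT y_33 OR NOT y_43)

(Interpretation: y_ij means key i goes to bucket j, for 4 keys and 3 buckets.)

UNSATISFIABLE

Try y_11 = false.
Try y_12 = true.
(NOT y_22) alone gives y_22 = false.
(NOT y_32) alone gives y_32 = false.
(NOT y_42) alone gives y_42 = false.
Try y_21 = true.
(NOT y_31) alone gives y_31 = false.
(y_33) alone gives y_33 = true.
(NOT y_41) alone gives y_41 = false.
(y_43) alone gives y_43 = true.
That conflicts with the unit clause (NOT y_43).
That branch fails; take y_21 = false instead.
(y_23) alone gives y_23 = true.
(NOT y_13) alone gives y_13 = false.
(NOT y_33) alone gives y_33 = false.
(y_31) alone gives y_31 = true.
(NOT y_41) alone gives y_41 = false.
(y_43) alone gives y_43 = true.
That conflicts with the unit clause (NOT y_43).
Both values of y_21 lead to a conflict.
That branch fails; take y_12 = false instead.
(y_13) alone gives y_13 = true.
(NOT y_23) alone gives y_23 = false.
(NOT y_33) alone gives y_33 = false.
(NOT y_43) alone gives y_43 = false.
Try y_21 = true.
(NOT y_31) alone gives y_31 = false.
(y_32) alone gives y_32 = true.
(NOT y_41) alone gives y_41 = false.
(y_42) alone gives y_42 = true.
That conflicts with the unit clause (NOT y_42).
That branch fails; take y_21 = false instead.
(y_22) alone gives y_22 = true.
(NOT y_32) alone gives y_32 = false.
(y_31) alone gives y_31 = true.
(NOT y_41) alone gives y_41 = false.
(y_42) alone gives y_42 = true.
That conflicts with the unit clause (NOT y_42).
Both values of y_21 lead to a conflict.
Both values of y_12 lead to a conflict.
That branch fails; take y_11 = true instead.
(NOT y_21) alone gives y_21 = false.
(NOT y_31) alone gives y_31 = false.
(NOT y_41) alone gives y_41 = false.
Try y_22 = true.
(NOT y_12) alone gives y_12 = false.
(NOT y_32) alone gives y_32 = false.
(y_33) alone gives y_33 = true.
(NOT y_42) alone gives y_42 = false.
(y_43) alone gives y_43 = true.
That conflicts with the unit clause (NOT y_43).
That branch fails; take y_22 = false instead.
(y_23) alone gives y_23 = true.
(NOT y_13) alone gives y_13 = false.
(NOT y_33) alone gives y_33 = false.
(y_32) alone gives y_32 = true.
(NOT y_12) alone gives y_12 = false.
(NOT y_42) alone gives y_42 = false.
(y_43) alone gives y_43 = true.
That conflicts with the unit clause (NOT y_43).
Both values of y_22 lead to a conflict.
Both values of y_11 lead to a conflict.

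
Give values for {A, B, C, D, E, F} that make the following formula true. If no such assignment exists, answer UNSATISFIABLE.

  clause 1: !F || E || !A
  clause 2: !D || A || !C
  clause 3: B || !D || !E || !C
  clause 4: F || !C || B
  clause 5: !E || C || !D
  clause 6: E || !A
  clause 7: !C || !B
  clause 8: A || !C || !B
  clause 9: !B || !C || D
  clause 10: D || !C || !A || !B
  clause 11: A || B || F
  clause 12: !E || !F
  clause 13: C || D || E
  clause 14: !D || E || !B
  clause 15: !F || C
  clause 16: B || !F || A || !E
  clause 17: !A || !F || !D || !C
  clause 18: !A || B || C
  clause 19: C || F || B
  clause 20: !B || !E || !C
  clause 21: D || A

A ↦ true, B ↦ true, C ↦ false, D ↦ false, E ↦ true, F ↦ false

Case E = true:
(!F) alone gives F = false.
Case C = false:
(!D) alone gives D = false.
(B) alone gives B = true.
(A) alone gives A = true.
This assignment satisfies each clause.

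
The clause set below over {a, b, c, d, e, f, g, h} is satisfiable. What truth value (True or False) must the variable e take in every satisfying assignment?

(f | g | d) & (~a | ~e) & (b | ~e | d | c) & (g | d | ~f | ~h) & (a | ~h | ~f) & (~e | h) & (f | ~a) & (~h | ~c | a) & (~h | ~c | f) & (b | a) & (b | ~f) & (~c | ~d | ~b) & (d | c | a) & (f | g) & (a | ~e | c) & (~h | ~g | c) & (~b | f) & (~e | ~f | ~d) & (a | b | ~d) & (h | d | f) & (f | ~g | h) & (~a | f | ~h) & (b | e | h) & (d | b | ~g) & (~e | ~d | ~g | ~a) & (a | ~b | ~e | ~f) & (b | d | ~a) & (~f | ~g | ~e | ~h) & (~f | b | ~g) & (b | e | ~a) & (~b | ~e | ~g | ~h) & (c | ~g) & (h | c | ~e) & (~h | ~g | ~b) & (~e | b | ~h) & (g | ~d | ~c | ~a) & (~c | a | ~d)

False

Suppose e = 1.
The clause (~a) is unit, so a = 0.
The clause (h) is unit, so h = 1.
The clause (~f) is unit, so f = 0.
The clause (~c) is unit, so c = 0.
Now (c) is unsatisfied and unit — conflict.
So every satisfying assignment has e = False.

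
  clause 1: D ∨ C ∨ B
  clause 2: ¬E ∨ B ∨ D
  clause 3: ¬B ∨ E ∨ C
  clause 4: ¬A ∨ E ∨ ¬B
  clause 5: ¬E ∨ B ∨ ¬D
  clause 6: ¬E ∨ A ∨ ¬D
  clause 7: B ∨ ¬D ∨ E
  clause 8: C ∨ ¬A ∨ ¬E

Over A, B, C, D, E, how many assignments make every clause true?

There are 2^5 = 32 truth assignments over (A, B, C, D, E).
Split on C. With C = True, the clauses containing C are satisfied and ¬C drops from the rest; 7 of the 2^4 = 16 assignments to the other variables satisfy what remains.
With C = False, by the same count on the reduced clause set, 1 assignment works.
(One model: A=F, B=F, C=T, D=F, E=F.)
Total: 7 + 1 = 8.

8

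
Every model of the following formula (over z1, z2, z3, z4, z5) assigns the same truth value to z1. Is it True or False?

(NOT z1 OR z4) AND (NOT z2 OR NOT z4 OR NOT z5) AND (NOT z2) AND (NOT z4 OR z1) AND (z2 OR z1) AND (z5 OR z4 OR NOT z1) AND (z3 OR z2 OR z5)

Suppose z1 = false.
From the singleton clause (NOT z2), z2 = false.
That conflicts with the unit clause (z2).
So every satisfying assignment has z1 = True.

True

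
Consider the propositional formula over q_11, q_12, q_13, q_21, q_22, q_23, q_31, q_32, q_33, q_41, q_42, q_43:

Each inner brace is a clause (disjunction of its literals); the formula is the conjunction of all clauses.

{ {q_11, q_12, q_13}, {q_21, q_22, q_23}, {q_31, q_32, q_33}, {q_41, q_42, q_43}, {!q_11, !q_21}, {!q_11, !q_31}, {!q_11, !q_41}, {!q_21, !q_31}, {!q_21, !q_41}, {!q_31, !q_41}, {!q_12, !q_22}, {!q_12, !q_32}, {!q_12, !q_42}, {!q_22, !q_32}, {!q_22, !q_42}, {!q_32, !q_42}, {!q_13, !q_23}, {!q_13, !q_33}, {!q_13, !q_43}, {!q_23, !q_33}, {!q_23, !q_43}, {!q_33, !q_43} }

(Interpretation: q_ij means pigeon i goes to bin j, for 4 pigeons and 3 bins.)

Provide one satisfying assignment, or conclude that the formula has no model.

UNSATISFIABLE

Suppose q_11 = false.
Suppose q_12 = true.
From the singleton clause (!q_22), q_22 = false.
From the singleton clause (!q_32), q_32 = false.
From the singleton clause (!q_42), q_42 = false.
Suppose q_21 = true.
From the singleton clause (!q_31), q_31 = false.
From the singleton clause (q_33), q_33 = true.
From the singleton clause (!q_41), q_41 = false.
From the singleton clause (q_43), q_43 = true.
But (!q_43) is also a unit clause — contradiction.
Undo q_21 and try q_21 = false.
From the singleton clause (q_23), q_23 = true.
From the singleton clause (!q_13), q_13 = false.
From the singleton clause (!q_33), q_33 = false.
From the singleton clause (q_31), q_31 = true.
From the singleton clause (!q_41), q_41 = false.
From the singleton clause (q_43), q_43 = true.
But (!q_43) is also a unit clause — contradiction.
Neither q_21 = true nor q_21 = false works.
Undo q_12 and try q_12 = false.
From the singleton clause (q_13), q_13 = true.
From the singleton clause (!q_23), q_23 = false.
From the singleton clause (!q_33), q_33 = false.
From the singleton clause (!q_43), q_43 = false.
Suppose q_21 = true.
From the singleton clause (!q_31), q_31 = false.
From the singleton clause (q_32), q_32 = true.
From the singleton clause (!q_41), q_41 = false.
From the singleton clause (q_42), q_42 = true.
But (!q_42) is also a unit clause — contradiction.
Undo q_21 and try q_21 = false.
From the singleton clause (q_22), q_22 = true.
From the singleton clause (!q_32), q_32 = false.
From the singleton clause (q_31), q_31 = true.
From the singleton clause (!q_41), q_41 = false.
From the singleton clause (q_42), q_42 = true.
But (!q_42) is also a unit clause — contradiction.
Neither q_21 = true nor q_21 = false works.
Neither q_12 = true nor q_12 = false works.
Undo q_11 and try q_11 = true.
From the singleton clause (!q_21), q_21 = false.
From the singleton clause (!q_31), q_31 = false.
From the singleton clause (!q_41), q_41 = false.
Suppose q_22 = true.
From the singleton clause (!q_12), q_12 = false.
From the singleton clause (!q_32), q_32 = false.
From the singleton clause (q_33), q_33 = true.
From the singleton clause (!q_42), q_42 = false.
From the singleton clause (q_43), q_43 = true.
But (!q_43) is also a unit clause — contradiction.
Undo q_22 and try q_22 = false.
From the singleton clause (q_23), q_23 = true.
From the singleton clause (!q_13), q_13 = false.
From the singleton clause (!q_33), q_33 = false.
From the singleton clause (q_32), q_32 = true.
From the singleton clause (!q_12), q_12 = false.
From the singleton clause (!q_42), q_42 = false.
From the singleton clause (q_43), q_43 = true.
But (!q_43) is also a unit clause — contradiction.
Neither q_22 = true nor q_22 = false works.
Neither q_11 = true nor q_11 = false works.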